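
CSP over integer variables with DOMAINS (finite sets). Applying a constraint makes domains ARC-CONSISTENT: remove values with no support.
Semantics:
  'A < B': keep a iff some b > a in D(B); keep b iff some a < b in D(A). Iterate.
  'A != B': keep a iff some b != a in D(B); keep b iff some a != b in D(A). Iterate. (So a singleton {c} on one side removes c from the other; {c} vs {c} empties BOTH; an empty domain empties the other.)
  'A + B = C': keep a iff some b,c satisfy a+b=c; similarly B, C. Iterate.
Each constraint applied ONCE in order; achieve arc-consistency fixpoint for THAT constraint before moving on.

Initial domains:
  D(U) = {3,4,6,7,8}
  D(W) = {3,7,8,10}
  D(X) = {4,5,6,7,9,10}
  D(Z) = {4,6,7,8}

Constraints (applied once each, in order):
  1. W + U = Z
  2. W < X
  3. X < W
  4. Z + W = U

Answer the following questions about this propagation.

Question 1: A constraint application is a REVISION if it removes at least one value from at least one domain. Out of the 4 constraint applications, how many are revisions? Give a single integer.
Constraint 1 (W + U = Z) on D(W)={3,7,8,10} D(U)={3,4,6,7,8} D(Z)={4,6,7,8}: W {3,7,8,10}->{3}; U {3,4,6,7,8}->{3,4}; Z {4,6,7,8}->{6,7} => REVISION
Constraint 2 (W < X) on D(W)={3} D(X)={4,5,6,7,9,10}: no change => not a revision
Constraint 3 (X < W) on D(X)={4,5,6,7,9,10} D(W)={3}: X {4,5,6,7,9,10}->{}; W {3}->{} => REVISION
Constraint 4 (Z + W = U) on D(Z)={6,7} D(W)={} D(U)={3,4}: Z {6,7}->{}; U {3,4}->{} => REVISION
Total revisions = 3

Answer: 3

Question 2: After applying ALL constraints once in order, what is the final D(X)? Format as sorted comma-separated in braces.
Constraint 1 (W + U = Z) on D(W)={3,7,8,10} D(U)={3,4,6,7,8} D(Z)={4,6,7,8}: W {3,7,8,10}->{3}; U {3,4,6,7,8}->{3,4}; Z {4,6,7,8}->{6,7}
Constraint 2 (W < X) on D(W)={3} D(X)={4,5,6,7,9,10}: no change
Constraint 3 (X < W) on D(X)={4,5,6,7,9,10} D(W)={3}: X {4,5,6,7,9,10}->{}; W {3}->{}
Constraint 4 (Z + W = U) on D(Z)={6,7} D(W)={} D(U)={3,4}: Z {6,7}->{}; U {3,4}->{}
So after all 4 constraints: D(X) = {}

Answer: {}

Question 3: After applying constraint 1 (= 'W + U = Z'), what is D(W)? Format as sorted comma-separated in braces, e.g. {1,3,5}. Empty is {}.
Constraint 1 (W + U = Z) on D(W)={3,7,8,10} D(U)={3,4,6,7,8} D(Z)={4,6,7,8}: W {3,7,8,10}->{3}; U {3,4,6,7,8}->{3,4}; Z {4,6,7,8}->{6,7}
So after constraint 1: D(W) = {3}

Answer: {3}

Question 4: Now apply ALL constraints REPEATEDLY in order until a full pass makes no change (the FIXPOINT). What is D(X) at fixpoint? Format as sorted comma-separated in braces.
pass 0 (initial): D(X)={4,5,6,7,9,10}
pass 1: U {3,4,6,7,8}->{}; W {3,7,8,10}->{}; X {4,5,6,7,9,10}->{}; Z {4,6,7,8}->{}
pass 2: no change
Fixpoint after 2 passes: D(X) = {}

Answer: {}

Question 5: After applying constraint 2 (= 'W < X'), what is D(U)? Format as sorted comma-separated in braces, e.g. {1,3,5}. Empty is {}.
Answer: {3,4}

Derivation:
Constraint 1 (W + U = Z) on D(W)={3,7,8,10} D(U)={3,4,6,7,8} D(Z)={4,6,7,8}: W {3,7,8,10}->{3}; U {3,4,6,7,8}->{3,4}; Z {4,6,7,8}->{6,7}
Constraint 2 (W < X) on D(W)={3} D(X)={4,5,6,7,9,10}: no change
So after constraint 2: D(U) = {3,4}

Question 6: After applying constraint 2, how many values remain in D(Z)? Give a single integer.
Answer: 2

Derivation:
Constraint 1 (W + U = Z) on D(W)={3,7,8,10} D(U)={3,4,6,7,8} D(Z)={4,6,7,8}: W {3,7,8,10}->{3}; U {3,4,6,7,8}->{3,4}; Z {4,6,7,8}->{6,7}
Constraint 2 (W < X) on D(W)={3} D(X)={4,5,6,7,9,10}: no change
So after constraint 2: D(Z)={6,7}, size = 2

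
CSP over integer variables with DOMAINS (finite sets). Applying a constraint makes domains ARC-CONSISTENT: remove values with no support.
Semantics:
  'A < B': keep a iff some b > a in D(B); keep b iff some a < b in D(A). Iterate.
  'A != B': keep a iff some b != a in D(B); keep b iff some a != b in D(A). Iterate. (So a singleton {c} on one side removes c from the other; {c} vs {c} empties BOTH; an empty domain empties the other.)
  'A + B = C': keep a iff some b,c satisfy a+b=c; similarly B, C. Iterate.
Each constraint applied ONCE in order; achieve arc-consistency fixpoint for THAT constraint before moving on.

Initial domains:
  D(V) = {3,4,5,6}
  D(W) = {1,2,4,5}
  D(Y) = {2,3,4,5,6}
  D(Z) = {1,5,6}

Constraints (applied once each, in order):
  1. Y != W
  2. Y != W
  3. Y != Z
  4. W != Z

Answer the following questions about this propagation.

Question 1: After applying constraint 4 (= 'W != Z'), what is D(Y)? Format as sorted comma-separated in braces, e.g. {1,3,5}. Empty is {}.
Answer: {2,3,4,5,6}

Derivation:
Constraint 1 (Y != W) on D(Y)={2,3,4,5,6} D(W)={1,2,4,5}: no change
Constraint 2 (Y != W) on D(Y)={2,3,4,5,6} D(W)={1,2,4,5}: no change
Constraint 3 (Y != Z) on D(Y)={2,3,4,5,6} D(Z)={1,5,6}: no change
Constraint 4 (W != Z) on D(W)={1,2,4,5} D(Z)={1,5,6}: no change
So after constraint 4: D(Y) = {2,3,4,5,6}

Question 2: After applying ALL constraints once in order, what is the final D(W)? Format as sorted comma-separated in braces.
Constraint 1 (Y != W) on D(Y)={2,3,4,5,6} D(W)={1,2,4,5}: no change
Constraint 2 (Y != W) on D(Y)={2,3,4,5,6} D(W)={1,2,4,5}: no change
Constraint 3 (Y != Z) on D(Y)={2,3,4,5,6} D(Z)={1,5,6}: no change
Constraint 4 (W != Z) on D(W)={1,2,4,5} D(Z)={1,5,6}: no change
So after all 4 constraints: D(W) = {1,2,4,5}

Answer: {1,2,4,5}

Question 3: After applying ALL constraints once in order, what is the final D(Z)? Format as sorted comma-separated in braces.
Answer: {1,5,6}

Derivation:
Constraint 1 (Y != W) on D(Y)={2,3,4,5,6} D(W)={1,2,4,5}: no change
Constraint 2 (Y != W) on D(Y)={2,3,4,5,6} D(W)={1,2,4,5}: no change
Constraint 3 (Y != Z) on D(Y)={2,3,4,5,6} D(Z)={1,5,6}: no change
Constraint 4 (W != Z) on D(W)={1,2,4,5} D(Z)={1,5,6}: no change
So after all 4 constraints: D(Z) = {1,5,6}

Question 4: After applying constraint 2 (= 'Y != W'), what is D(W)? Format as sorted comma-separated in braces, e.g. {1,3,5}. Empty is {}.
Answer: {1,2,4,5}

Derivation:
Constraint 1 (Y != W) on D(Y)={2,3,4,5,6} D(W)={1,2,4,5}: no change
Constraint 2 (Y != W) on D(Y)={2,3,4,5,6} D(W)={1,2,4,5}: no change
So after constraint 2: D(W) = {1,2,4,5}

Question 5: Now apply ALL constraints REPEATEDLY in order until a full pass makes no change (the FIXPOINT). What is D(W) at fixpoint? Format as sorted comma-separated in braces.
pass 0 (initial): D(W)={1,2,4,5}
pass 1: no change
Fixpoint after 1 passes: D(W) = {1,2,4,5}

Answer: {1,2,4,5}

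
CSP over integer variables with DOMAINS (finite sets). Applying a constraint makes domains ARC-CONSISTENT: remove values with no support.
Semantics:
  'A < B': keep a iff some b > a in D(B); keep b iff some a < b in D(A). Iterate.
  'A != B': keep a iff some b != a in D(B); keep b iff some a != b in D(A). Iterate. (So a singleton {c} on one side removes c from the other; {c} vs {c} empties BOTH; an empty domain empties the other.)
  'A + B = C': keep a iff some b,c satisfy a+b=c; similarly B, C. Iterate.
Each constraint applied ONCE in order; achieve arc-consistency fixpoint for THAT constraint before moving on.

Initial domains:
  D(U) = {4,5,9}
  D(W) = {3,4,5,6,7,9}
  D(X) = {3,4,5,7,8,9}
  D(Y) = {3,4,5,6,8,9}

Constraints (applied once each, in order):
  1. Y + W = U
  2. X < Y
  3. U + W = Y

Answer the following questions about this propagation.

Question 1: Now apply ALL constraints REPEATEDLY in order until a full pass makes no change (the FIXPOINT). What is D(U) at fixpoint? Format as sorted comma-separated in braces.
Answer: {}

Derivation:
pass 0 (initial): D(U)={4,5,9}
pass 1: U {4,5,9}->{}; W {3,4,5,6,7,9}->{}; X {3,4,5,7,8,9}->{3,4,5}; Y {3,4,5,6,8,9}->{}
pass 2: X {3,4,5}->{}
pass 3: no change
Fixpoint after 3 passes: D(U) = {}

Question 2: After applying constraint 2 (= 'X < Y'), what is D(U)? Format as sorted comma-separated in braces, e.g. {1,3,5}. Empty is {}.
Answer: {9}

Derivation:
Constraint 1 (Y + W = U) on D(Y)={3,4,5,6,8,9} D(W)={3,4,5,6,7,9} D(U)={4,5,9}: Y {3,4,5,6,8,9}->{3,4,5,6}; W {3,4,5,6,7,9}->{3,4,5,6}; U {4,5,9}->{9}
Constraint 2 (X < Y) on D(X)={3,4,5,7,8,9} D(Y)={3,4,5,6}: X {3,4,5,7,8,9}->{3,4,5}; Y {3,4,5,6}->{4,5,6}
So after constraint 2: D(U) = {9}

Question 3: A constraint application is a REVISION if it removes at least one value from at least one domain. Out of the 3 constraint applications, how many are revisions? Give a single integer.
Answer: 3

Derivation:
Constraint 1 (Y + W = U) on D(Y)={3,4,5,6,8,9} D(W)={3,4,5,6,7,9} D(U)={4,5,9}: Y {3,4,5,6,8,9}->{3,4,5,6}; W {3,4,5,6,7,9}->{3,4,5,6}; U {4,5,9}->{9} => REVISION
Constraint 2 (X < Y) on D(X)={3,4,5,7,8,9} D(Y)={3,4,5,6}: X {3,4,5,7,8,9}->{3,4,5}; Y {3,4,5,6}->{4,5,6} => REVISION
Constraint 3 (U + W = Y) on D(U)={9} D(W)={3,4,5,6} D(Y)={4,5,6}: U {9}->{}; W {3,4,5,6}->{}; Y {4,5,6}->{} => REVISION
Total revisions = 3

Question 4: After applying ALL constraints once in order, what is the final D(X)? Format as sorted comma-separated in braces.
Constraint 1 (Y + W = U) on D(Y)={3,4,5,6,8,9} D(W)={3,4,5,6,7,9} D(U)={4,5,9}: Y {3,4,5,6,8,9}->{3,4,5,6}; W {3,4,5,6,7,9}->{3,4,5,6}; U {4,5,9}->{9}
Constraint 2 (X < Y) on D(X)={3,4,5,7,8,9} D(Y)={3,4,5,6}: X {3,4,5,7,8,9}->{3,4,5}; Y {3,4,5,6}->{4,5,6}
Constraint 3 (U + W = Y) on D(U)={9} D(W)={3,4,5,6} D(Y)={4,5,6}: U {9}->{}; W {3,4,5,6}->{}; Y {4,5,6}->{}
So after all 3 constraints: D(X) = {3,4,5}

Answer: {3,4,5}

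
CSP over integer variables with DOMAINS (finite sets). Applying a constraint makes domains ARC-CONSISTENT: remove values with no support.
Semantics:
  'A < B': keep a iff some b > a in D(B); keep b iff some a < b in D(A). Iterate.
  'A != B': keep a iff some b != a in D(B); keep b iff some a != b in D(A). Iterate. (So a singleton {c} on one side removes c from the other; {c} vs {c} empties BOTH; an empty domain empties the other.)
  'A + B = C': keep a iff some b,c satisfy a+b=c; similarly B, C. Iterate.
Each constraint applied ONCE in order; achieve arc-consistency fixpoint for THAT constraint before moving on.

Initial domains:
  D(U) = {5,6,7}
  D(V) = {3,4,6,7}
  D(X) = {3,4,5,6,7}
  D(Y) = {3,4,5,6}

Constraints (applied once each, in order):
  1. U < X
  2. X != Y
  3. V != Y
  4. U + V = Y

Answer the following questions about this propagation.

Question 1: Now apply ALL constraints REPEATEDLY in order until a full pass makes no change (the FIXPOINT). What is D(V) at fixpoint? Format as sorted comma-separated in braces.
Answer: {}

Derivation:
pass 0 (initial): D(V)={3,4,6,7}
pass 1: U {5,6,7}->{}; V {3,4,6,7}->{}; X {3,4,5,6,7}->{6,7}; Y {3,4,5,6}->{}
pass 2: X {6,7}->{}
pass 3: no change
Fixpoint after 3 passes: D(V) = {}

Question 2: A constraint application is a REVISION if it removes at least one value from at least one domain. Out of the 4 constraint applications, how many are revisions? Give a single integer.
Constraint 1 (U < X) on D(U)={5,6,7} D(X)={3,4,5,6,7}: U {5,6,7}->{5,6}; X {3,4,5,6,7}->{6,7} => REVISION
Constraint 2 (X != Y) on D(X)={6,7} D(Y)={3,4,5,6}: no change => not a revision
Constraint 3 (V != Y) on D(V)={3,4,6,7} D(Y)={3,4,5,6}: no change => not a revision
Constraint 4 (U + V = Y) on D(U)={5,6} D(V)={3,4,6,7} D(Y)={3,4,5,6}: U {5,6}->{}; V {3,4,6,7}->{}; Y {3,4,5,6}->{} => REVISION
Total revisions = 2

Answer: 2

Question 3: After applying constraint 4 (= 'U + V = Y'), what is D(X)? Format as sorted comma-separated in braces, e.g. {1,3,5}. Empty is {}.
Constraint 1 (U < X) on D(U)={5,6,7} D(X)={3,4,5,6,7}: U {5,6,7}->{5,6}; X {3,4,5,6,7}->{6,7}
Constraint 2 (X != Y) on D(X)={6,7} D(Y)={3,4,5,6}: no change
Constraint 3 (V != Y) on D(V)={3,4,6,7} D(Y)={3,4,5,6}: no change
Constraint 4 (U + V = Y) on D(U)={5,6} D(V)={3,4,6,7} D(Y)={3,4,5,6}: U {5,6}->{}; V {3,4,6,7}->{}; Y {3,4,5,6}->{}
So after constraint 4: D(X) = {6,7}

Answer: {6,7}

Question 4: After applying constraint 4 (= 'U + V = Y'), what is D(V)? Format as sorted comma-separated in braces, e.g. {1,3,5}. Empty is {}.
Constraint 1 (U < X) on D(U)={5,6,7} D(X)={3,4,5,6,7}: U {5,6,7}->{5,6}; X {3,4,5,6,7}->{6,7}
Constraint 2 (X != Y) on D(X)={6,7} D(Y)={3,4,5,6}: no change
Constraint 3 (V != Y) on D(V)={3,4,6,7} D(Y)={3,4,5,6}: no change
Constraint 4 (U + V = Y) on D(U)={5,6} D(V)={3,4,6,7} D(Y)={3,4,5,6}: U {5,6}->{}; V {3,4,6,7}->{}; Y {3,4,5,6}->{}
So after constraint 4: D(V) = {}

Answer: {}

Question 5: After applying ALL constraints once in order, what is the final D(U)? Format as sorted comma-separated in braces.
Constraint 1 (U < X) on D(U)={5,6,7} D(X)={3,4,5,6,7}: U {5,6,7}->{5,6}; X {3,4,5,6,7}->{6,7}
Constraint 2 (X != Y) on D(X)={6,7} D(Y)={3,4,5,6}: no change
Constraint 3 (V != Y) on D(V)={3,4,6,7} D(Y)={3,4,5,6}: no change
Constraint 4 (U + V = Y) on D(U)={5,6} D(V)={3,4,6,7} D(Y)={3,4,5,6}: U {5,6}->{}; V {3,4,6,7}->{}; Y {3,4,5,6}->{}
So after all 4 constraints: D(U) = {}

Answer: {}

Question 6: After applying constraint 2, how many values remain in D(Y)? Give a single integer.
Constraint 1 (U < X) on D(U)={5,6,7} D(X)={3,4,5,6,7}: U {5,6,7}->{5,6}; X {3,4,5,6,7}->{6,7}
Constraint 2 (X != Y) on D(X)={6,7} D(Y)={3,4,5,6}: no change
So after constraint 2: D(Y)={3,4,5,6}, size = 4

Answer: 4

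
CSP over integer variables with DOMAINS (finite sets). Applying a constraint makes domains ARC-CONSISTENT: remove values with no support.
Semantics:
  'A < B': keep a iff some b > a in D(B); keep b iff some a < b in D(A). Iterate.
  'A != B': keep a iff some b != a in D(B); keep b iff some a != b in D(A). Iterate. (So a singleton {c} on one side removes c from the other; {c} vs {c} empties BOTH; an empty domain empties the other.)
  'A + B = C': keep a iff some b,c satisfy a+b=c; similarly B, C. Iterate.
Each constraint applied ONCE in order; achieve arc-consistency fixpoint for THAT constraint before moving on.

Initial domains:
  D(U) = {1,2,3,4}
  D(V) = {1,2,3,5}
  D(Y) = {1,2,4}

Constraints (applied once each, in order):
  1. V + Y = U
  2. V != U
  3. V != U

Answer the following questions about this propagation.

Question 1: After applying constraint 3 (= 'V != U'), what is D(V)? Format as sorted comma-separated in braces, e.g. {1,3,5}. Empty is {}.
Constraint 1 (V + Y = U) on D(V)={1,2,3,5} D(Y)={1,2,4} D(U)={1,2,3,4}: V {1,2,3,5}->{1,2,3}; Y {1,2,4}->{1,2}; U {1,2,3,4}->{2,3,4}
Constraint 2 (V != U) on D(V)={1,2,3} D(U)={2,3,4}: no change
Constraint 3 (V != U) on D(V)={1,2,3} D(U)={2,3,4}: no change
So after constraint 3: D(V) = {1,2,3}

Answer: {1,2,3}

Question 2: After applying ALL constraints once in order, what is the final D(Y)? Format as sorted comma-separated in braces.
Answer: {1,2}

Derivation:
Constraint 1 (V + Y = U) on D(V)={1,2,3,5} D(Y)={1,2,4} D(U)={1,2,3,4}: V {1,2,3,5}->{1,2,3}; Y {1,2,4}->{1,2}; U {1,2,3,4}->{2,3,4}
Constraint 2 (V != U) on D(V)={1,2,3} D(U)={2,3,4}: no change
Constraint 3 (V != U) on D(V)={1,2,3} D(U)={2,3,4}: no change
So after all 3 constraints: D(Y) = {1,2}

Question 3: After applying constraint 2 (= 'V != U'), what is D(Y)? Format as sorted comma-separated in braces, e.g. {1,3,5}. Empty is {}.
Constraint 1 (V + Y = U) on D(V)={1,2,3,5} D(Y)={1,2,4} D(U)={1,2,3,4}: V {1,2,3,5}->{1,2,3}; Y {1,2,4}->{1,2}; U {1,2,3,4}->{2,3,4}
Constraint 2 (V != U) on D(V)={1,2,3} D(U)={2,3,4}: no change
So after constraint 2: D(Y) = {1,2}

Answer: {1,2}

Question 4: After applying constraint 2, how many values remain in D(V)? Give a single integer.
Answer: 3

Derivation:
Constraint 1 (V + Y = U) on D(V)={1,2,3,5} D(Y)={1,2,4} D(U)={1,2,3,4}: V {1,2,3,5}->{1,2,3}; Y {1,2,4}->{1,2}; U {1,2,3,4}->{2,3,4}
Constraint 2 (V != U) on D(V)={1,2,3} D(U)={2,3,4}: no change
So after constraint 2: D(V)={1,2,3}, size = 3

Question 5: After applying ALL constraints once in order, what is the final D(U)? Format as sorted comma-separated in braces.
Answer: {2,3,4}

Derivation:
Constraint 1 (V + Y = U) on D(V)={1,2,3,5} D(Y)={1,2,4} D(U)={1,2,3,4}: V {1,2,3,5}->{1,2,3}; Y {1,2,4}->{1,2}; U {1,2,3,4}->{2,3,4}
Constraint 2 (V != U) on D(V)={1,2,3} D(U)={2,3,4}: no change
Constraint 3 (V != U) on D(V)={1,2,3} D(U)={2,3,4}: no change
So after all 3 constraints: D(U) = {2,3,4}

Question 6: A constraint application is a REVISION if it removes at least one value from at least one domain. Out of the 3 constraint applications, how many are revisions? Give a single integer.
Answer: 1

Derivation:
Constraint 1 (V + Y = U) on D(V)={1,2,3,5} D(Y)={1,2,4} D(U)={1,2,3,4}: V {1,2,3,5}->{1,2,3}; Y {1,2,4}->{1,2}; U {1,2,3,4}->{2,3,4} => REVISION
Constraint 2 (V != U) on D(V)={1,2,3} D(U)={2,3,4}: no change => not a revision
Constraint 3 (V != U) on D(V)={1,2,3} D(U)={2,3,4}: no change => not a revision
Total revisions = 1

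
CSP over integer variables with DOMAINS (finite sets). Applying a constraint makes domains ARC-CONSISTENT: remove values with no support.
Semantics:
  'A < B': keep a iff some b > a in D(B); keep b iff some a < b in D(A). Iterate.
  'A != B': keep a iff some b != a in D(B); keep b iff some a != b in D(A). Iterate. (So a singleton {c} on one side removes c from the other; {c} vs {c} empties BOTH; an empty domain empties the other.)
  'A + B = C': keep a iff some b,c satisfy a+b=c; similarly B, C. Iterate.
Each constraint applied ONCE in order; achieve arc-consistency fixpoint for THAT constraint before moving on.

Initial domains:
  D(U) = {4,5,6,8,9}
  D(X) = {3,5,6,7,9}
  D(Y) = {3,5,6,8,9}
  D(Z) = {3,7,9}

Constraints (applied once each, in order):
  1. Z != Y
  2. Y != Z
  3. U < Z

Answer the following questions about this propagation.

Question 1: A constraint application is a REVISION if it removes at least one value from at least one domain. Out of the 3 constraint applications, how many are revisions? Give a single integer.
Answer: 1

Derivation:
Constraint 1 (Z != Y) on D(Z)={3,7,9} D(Y)={3,5,6,8,9}: no change => not a revision
Constraint 2 (Y != Z) on D(Y)={3,5,6,8,9} D(Z)={3,7,9}: no change => not a revision
Constraint 3 (U < Z) on D(U)={4,5,6,8,9} D(Z)={3,7,9}: U {4,5,6,8,9}->{4,5,6,8}; Z {3,7,9}->{7,9} => REVISION
Total revisions = 1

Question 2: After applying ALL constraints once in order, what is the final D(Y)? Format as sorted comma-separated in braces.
Answer: {3,5,6,8,9}

Derivation:
Constraint 1 (Z != Y) on D(Z)={3,7,9} D(Y)={3,5,6,8,9}: no change
Constraint 2 (Y != Z) on D(Y)={3,5,6,8,9} D(Z)={3,7,9}: no change
Constraint 3 (U < Z) on D(U)={4,5,6,8,9} D(Z)={3,7,9}: U {4,5,6,8,9}->{4,5,6,8}; Z {3,7,9}->{7,9}
So after all 3 constraints: D(Y) = {3,5,6,8,9}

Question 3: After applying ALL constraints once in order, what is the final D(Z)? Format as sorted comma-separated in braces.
Answer: {7,9}

Derivation:
Constraint 1 (Z != Y) on D(Z)={3,7,9} D(Y)={3,5,6,8,9}: no change
Constraint 2 (Y != Z) on D(Y)={3,5,6,8,9} D(Z)={3,7,9}: no change
Constraint 3 (U < Z) on D(U)={4,5,6,8,9} D(Z)={3,7,9}: U {4,5,6,8,9}->{4,5,6,8}; Z {3,7,9}->{7,9}
So after all 3 constraints: D(Z) = {7,9}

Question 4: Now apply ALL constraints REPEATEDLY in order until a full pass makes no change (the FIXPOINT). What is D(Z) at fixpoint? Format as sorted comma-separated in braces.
Answer: {7,9}

Derivation:
pass 0 (initial): D(Z)={3,7,9}
pass 1: U {4,5,6,8,9}->{4,5,6,8}; Z {3,7,9}->{7,9}
pass 2: no change
Fixpoint after 2 passes: D(Z) = {7,9}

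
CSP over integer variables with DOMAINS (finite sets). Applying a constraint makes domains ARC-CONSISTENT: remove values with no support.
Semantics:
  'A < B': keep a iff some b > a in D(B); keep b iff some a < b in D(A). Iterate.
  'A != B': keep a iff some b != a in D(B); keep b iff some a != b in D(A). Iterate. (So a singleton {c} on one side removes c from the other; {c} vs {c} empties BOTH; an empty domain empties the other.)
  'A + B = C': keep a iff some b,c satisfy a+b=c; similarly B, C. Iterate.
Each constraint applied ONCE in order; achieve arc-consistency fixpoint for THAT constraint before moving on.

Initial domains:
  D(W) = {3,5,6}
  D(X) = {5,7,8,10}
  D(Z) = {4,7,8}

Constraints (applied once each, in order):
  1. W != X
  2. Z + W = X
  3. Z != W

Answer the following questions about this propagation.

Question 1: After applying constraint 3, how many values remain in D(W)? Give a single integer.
Answer: 2

Derivation:
Constraint 1 (W != X) on D(W)={3,5,6} D(X)={5,7,8,10}: no change
Constraint 2 (Z + W = X) on D(Z)={4,7,8} D(W)={3,5,6} D(X)={5,7,8,10}: Z {4,7,8}->{4,7}; W {3,5,6}->{3,6}; X {5,7,8,10}->{7,10}
Constraint 3 (Z != W) on D(Z)={4,7} D(W)={3,6}: no change
So after constraint 3: D(W)={3,6}, size = 2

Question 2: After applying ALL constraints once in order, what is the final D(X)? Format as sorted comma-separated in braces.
Answer: {7,10}

Derivation:
Constraint 1 (W != X) on D(W)={3,5,6} D(X)={5,7,8,10}: no change
Constraint 2 (Z + W = X) on D(Z)={4,7,8} D(W)={3,5,6} D(X)={5,7,8,10}: Z {4,7,8}->{4,7}; W {3,5,6}->{3,6}; X {5,7,8,10}->{7,10}
Constraint 3 (Z != W) on D(Z)={4,7} D(W)={3,6}: no change
So after all 3 constraints: D(X) = {7,10}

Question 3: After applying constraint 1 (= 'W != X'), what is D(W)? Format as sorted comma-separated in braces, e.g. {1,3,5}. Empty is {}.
Constraint 1 (W != X) on D(W)={3,5,6} D(X)={5,7,8,10}: no change
So after constraint 1: D(W) = {3,5,6}

Answer: {3,5,6}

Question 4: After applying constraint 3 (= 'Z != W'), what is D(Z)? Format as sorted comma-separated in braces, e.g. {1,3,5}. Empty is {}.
Answer: {4,7}

Derivation:
Constraint 1 (W != X) on D(W)={3,5,6} D(X)={5,7,8,10}: no change
Constraint 2 (Z + W = X) on D(Z)={4,7,8} D(W)={3,5,6} D(X)={5,7,8,10}: Z {4,7,8}->{4,7}; W {3,5,6}->{3,6}; X {5,7,8,10}->{7,10}
Constraint 3 (Z != W) on D(Z)={4,7} D(W)={3,6}: no change
So after constraint 3: D(Z) = {4,7}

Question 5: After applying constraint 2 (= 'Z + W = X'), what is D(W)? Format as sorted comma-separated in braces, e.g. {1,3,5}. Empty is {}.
Answer: {3,6}

Derivation:
Constraint 1 (W != X) on D(W)={3,5,6} D(X)={5,7,8,10}: no change
Constraint 2 (Z + W = X) on D(Z)={4,7,8} D(W)={3,5,6} D(X)={5,7,8,10}: Z {4,7,8}->{4,7}; W {3,5,6}->{3,6}; X {5,7,8,10}->{7,10}
So after constraint 2: D(W) = {3,6}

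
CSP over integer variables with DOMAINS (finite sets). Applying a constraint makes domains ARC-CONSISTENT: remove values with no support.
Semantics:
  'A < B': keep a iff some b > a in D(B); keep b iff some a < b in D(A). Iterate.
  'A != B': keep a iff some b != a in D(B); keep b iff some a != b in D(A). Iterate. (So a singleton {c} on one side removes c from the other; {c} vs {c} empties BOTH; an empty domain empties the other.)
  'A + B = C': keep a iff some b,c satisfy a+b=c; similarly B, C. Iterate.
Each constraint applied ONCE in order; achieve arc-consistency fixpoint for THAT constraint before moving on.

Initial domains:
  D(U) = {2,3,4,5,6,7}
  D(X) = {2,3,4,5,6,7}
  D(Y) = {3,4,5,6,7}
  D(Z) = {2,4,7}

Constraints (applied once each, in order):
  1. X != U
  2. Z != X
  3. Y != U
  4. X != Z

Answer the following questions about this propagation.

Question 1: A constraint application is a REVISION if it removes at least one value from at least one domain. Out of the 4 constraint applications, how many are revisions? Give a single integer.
Answer: 0

Derivation:
Constraint 1 (X != U) on D(X)={2,3,4,5,6,7} D(U)={2,3,4,5,6,7}: no change => not a revision
Constraint 2 (Z != X) on D(Z)={2,4,7} D(X)={2,3,4,5,6,7}: no change => not a revision
Constraint 3 (Y != U) on D(Y)={3,4,5,6,7} D(U)={2,3,4,5,6,7}: no change => not a revision
Constraint 4 (X != Z) on D(X)={2,3,4,5,6,7} D(Z)={2,4,7}: no change => not a revision
Total revisions = 0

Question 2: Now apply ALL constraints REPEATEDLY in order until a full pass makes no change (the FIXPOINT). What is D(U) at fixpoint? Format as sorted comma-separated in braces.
Answer: {2,3,4,5,6,7}

Derivation:
pass 0 (initial): D(U)={2,3,4,5,6,7}
pass 1: no change
Fixpoint after 1 passes: D(U) = {2,3,4,5,6,7}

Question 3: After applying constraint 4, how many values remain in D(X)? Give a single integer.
Answer: 6

Derivation:
Constraint 1 (X != U) on D(X)={2,3,4,5,6,7} D(U)={2,3,4,5,6,7}: no change
Constraint 2 (Z != X) on D(Z)={2,4,7} D(X)={2,3,4,5,6,7}: no change
Constraint 3 (Y != U) on D(Y)={3,4,5,6,7} D(U)={2,3,4,5,6,7}: no change
Constraint 4 (X != Z) on D(X)={2,3,4,5,6,7} D(Z)={2,4,7}: no change
So after constraint 4: D(X)={2,3,4,5,6,7}, size = 6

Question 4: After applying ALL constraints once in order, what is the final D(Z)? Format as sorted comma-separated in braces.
Constraint 1 (X != U) on D(X)={2,3,4,5,6,7} D(U)={2,3,4,5,6,7}: no change
Constraint 2 (Z != X) on D(Z)={2,4,7} D(X)={2,3,4,5,6,7}: no change
Constraint 3 (Y != U) on D(Y)={3,4,5,6,7} D(U)={2,3,4,5,6,7}: no change
Constraint 4 (X != Z) on D(X)={2,3,4,5,6,7} D(Z)={2,4,7}: no change
So after all 4 constraints: D(Z) = {2,4,7}

Answer: {2,4,7}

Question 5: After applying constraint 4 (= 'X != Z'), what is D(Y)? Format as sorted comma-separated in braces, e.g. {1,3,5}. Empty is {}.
Answer: {3,4,5,6,7}

Derivation:
Constraint 1 (X != U) on D(X)={2,3,4,5,6,7} D(U)={2,3,4,5,6,7}: no change
Constraint 2 (Z != X) on D(Z)={2,4,7} D(X)={2,3,4,5,6,7}: no change
Constraint 3 (Y != U) on D(Y)={3,4,5,6,7} D(U)={2,3,4,5,6,7}: no change
Constraint 4 (X != Z) on D(X)={2,3,4,5,6,7} D(Z)={2,4,7}: no change
So after constraint 4: D(Y) = {3,4,5,6,7}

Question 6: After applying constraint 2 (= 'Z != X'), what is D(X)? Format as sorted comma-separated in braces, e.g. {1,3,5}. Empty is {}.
Constraint 1 (X != U) on D(X)={2,3,4,5,6,7} D(U)={2,3,4,5,6,7}: no change
Constraint 2 (Z != X) on D(Z)={2,4,7} D(X)={2,3,4,5,6,7}: no change
So after constraint 2: D(X) = {2,3,4,5,6,7}

Answer: {2,3,4,5,6,7}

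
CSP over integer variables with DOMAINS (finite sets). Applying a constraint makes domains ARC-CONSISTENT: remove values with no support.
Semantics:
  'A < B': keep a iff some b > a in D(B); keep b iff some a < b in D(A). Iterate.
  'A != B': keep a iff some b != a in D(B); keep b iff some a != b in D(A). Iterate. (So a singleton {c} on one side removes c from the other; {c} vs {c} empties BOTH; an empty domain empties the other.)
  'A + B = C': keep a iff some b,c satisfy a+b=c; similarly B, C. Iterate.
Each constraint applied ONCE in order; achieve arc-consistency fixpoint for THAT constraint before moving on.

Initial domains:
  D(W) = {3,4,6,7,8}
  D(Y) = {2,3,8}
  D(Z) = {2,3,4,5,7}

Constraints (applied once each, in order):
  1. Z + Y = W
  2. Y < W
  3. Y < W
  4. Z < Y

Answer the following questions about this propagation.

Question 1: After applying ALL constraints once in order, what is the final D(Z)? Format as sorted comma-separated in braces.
Constraint 1 (Z + Y = W) on D(Z)={2,3,4,5,7} D(Y)={2,3,8} D(W)={3,4,6,7,8}: Z {2,3,4,5,7}->{2,3,4,5}; Y {2,3,8}->{2,3}; W {3,4,6,7,8}->{4,6,7,8}
Constraint 2 (Y < W) on D(Y)={2,3} D(W)={4,6,7,8}: no change
Constraint 3 (Y < W) on D(Y)={2,3} D(W)={4,6,7,8}: no change
Constraint 4 (Z < Y) on D(Z)={2,3,4,5} D(Y)={2,3}: Z {2,3,4,5}->{2}; Y {2,3}->{3}
So after all 4 constraints: D(Z) = {2}

Answer: {2}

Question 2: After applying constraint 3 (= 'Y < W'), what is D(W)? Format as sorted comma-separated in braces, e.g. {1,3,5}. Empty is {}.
Constraint 1 (Z + Y = W) on D(Z)={2,3,4,5,7} D(Y)={2,3,8} D(W)={3,4,6,7,8}: Z {2,3,4,5,7}->{2,3,4,5}; Y {2,3,8}->{2,3}; W {3,4,6,7,8}->{4,6,7,8}
Constraint 2 (Y < W) on D(Y)={2,3} D(W)={4,6,7,8}: no change
Constraint 3 (Y < W) on D(Y)={2,3} D(W)={4,6,7,8}: no change
So after constraint 3: D(W) = {4,6,7,8}

Answer: {4,6,7,8}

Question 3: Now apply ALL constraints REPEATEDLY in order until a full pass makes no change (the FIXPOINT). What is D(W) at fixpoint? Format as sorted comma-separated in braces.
pass 0 (initial): D(W)={3,4,6,7,8}
pass 1: W {3,4,6,7,8}->{4,6,7,8}; Y {2,3,8}->{3}; Z {2,3,4,5,7}->{2}
pass 2: W {4,6,7,8}->{}; Y {3}->{}; Z {2}->{}
pass 3: no change
Fixpoint after 3 passes: D(W) = {}

Answer: {}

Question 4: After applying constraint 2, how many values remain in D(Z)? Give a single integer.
Constraint 1 (Z + Y = W) on D(Z)={2,3,4,5,7} D(Y)={2,3,8} D(W)={3,4,6,7,8}: Z {2,3,4,5,7}->{2,3,4,5}; Y {2,3,8}->{2,3}; W {3,4,6,7,8}->{4,6,7,8}
Constraint 2 (Y < W) on D(Y)={2,3} D(W)={4,6,7,8}: no change
So after constraint 2: D(Z)={2,3,4,5}, size = 4

Answer: 4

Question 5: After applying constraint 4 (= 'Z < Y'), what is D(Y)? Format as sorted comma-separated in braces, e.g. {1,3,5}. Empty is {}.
Constraint 1 (Z + Y = W) on D(Z)={2,3,4,5,7} D(Y)={2,3,8} D(W)={3,4,6,7,8}: Z {2,3,4,5,7}->{2,3,4,5}; Y {2,3,8}->{2,3}; W {3,4,6,7,8}->{4,6,7,8}
Constraint 2 (Y < W) on D(Y)={2,3} D(W)={4,6,7,8}: no change
Constraint 3 (Y < W) on D(Y)={2,3} D(W)={4,6,7,8}: no change
Constraint 4 (Z < Y) on D(Z)={2,3,4,5} D(Y)={2,3}: Z {2,3,4,5}->{2}; Y {2,3}->{3}
So after constraint 4: D(Y) = {3}

Answer: {3}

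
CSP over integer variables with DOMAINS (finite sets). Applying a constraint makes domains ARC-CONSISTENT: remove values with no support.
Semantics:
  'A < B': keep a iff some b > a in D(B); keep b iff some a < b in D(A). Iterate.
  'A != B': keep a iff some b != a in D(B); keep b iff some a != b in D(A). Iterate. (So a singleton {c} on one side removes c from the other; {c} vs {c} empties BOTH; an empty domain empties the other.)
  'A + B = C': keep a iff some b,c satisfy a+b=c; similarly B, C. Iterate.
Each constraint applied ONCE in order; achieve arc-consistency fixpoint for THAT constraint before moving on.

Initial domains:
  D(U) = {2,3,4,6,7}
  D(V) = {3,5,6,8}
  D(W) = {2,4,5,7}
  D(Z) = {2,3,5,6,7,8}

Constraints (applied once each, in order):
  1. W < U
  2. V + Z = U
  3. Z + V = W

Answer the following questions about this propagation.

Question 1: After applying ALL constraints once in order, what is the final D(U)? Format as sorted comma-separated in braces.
Constraint 1 (W < U) on D(W)={2,4,5,7} D(U)={2,3,4,6,7}: W {2,4,5,7}->{2,4,5}; U {2,3,4,6,7}->{3,4,6,7}
Constraint 2 (V + Z = U) on D(V)={3,5,6,8} D(Z)={2,3,5,6,7,8} D(U)={3,4,6,7}: V {3,5,6,8}->{3,5}; Z {2,3,5,6,7,8}->{2,3}; U {3,4,6,7}->{6,7}
Constraint 3 (Z + V = W) on D(Z)={2,3} D(V)={3,5} D(W)={2,4,5}: Z {2,3}->{2}; V {3,5}->{3}; W {2,4,5}->{5}
So after all 3 constraints: D(U) = {6,7}

Answer: {6,7}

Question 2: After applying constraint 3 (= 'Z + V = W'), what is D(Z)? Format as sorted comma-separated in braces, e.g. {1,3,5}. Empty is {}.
Answer: {2}

Derivation:
Constraint 1 (W < U) on D(W)={2,4,5,7} D(U)={2,3,4,6,7}: W {2,4,5,7}->{2,4,5}; U {2,3,4,6,7}->{3,4,6,7}
Constraint 2 (V + Z = U) on D(V)={3,5,6,8} D(Z)={2,3,5,6,7,8} D(U)={3,4,6,7}: V {3,5,6,8}->{3,5}; Z {2,3,5,6,7,8}->{2,3}; U {3,4,6,7}->{6,7}
Constraint 3 (Z + V = W) on D(Z)={2,3} D(V)={3,5} D(W)={2,4,5}: Z {2,3}->{2}; V {3,5}->{3}; W {2,4,5}->{5}
So after constraint 3: D(Z) = {2}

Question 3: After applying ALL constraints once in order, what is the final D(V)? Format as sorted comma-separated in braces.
Constraint 1 (W < U) on D(W)={2,4,5,7} D(U)={2,3,4,6,7}: W {2,4,5,7}->{2,4,5}; U {2,3,4,6,7}->{3,4,6,7}
Constraint 2 (V + Z = U) on D(V)={3,5,6,8} D(Z)={2,3,5,6,7,8} D(U)={3,4,6,7}: V {3,5,6,8}->{3,5}; Z {2,3,5,6,7,8}->{2,3}; U {3,4,6,7}->{6,7}
Constraint 3 (Z + V = W) on D(Z)={2,3} D(V)={3,5} D(W)={2,4,5}: Z {2,3}->{2}; V {3,5}->{3}; W {2,4,5}->{5}
So after all 3 constraints: D(V) = {3}

Answer: {3}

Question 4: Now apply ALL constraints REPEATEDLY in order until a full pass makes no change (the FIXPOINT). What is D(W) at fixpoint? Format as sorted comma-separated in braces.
pass 0 (initial): D(W)={2,4,5,7}
pass 1: U {2,3,4,6,7}->{6,7}; V {3,5,6,8}->{3}; W {2,4,5,7}->{5}; Z {2,3,5,6,7,8}->{2}
pass 2: U {6,7}->{}; V {3}->{}; W {5}->{}; Z {2}->{}
pass 3: no change
Fixpoint after 3 passes: D(W) = {}

Answer: {}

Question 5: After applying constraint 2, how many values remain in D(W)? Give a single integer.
Answer: 3

Derivation:
Constraint 1 (W < U) on D(W)={2,4,5,7} D(U)={2,3,4,6,7}: W {2,4,5,7}->{2,4,5}; U {2,3,4,6,7}->{3,4,6,7}
Constraint 2 (V + Z = U) on D(V)={3,5,6,8} D(Z)={2,3,5,6,7,8} D(U)={3,4,6,7}: V {3,5,6,8}->{3,5}; Z {2,3,5,6,7,8}->{2,3}; U {3,4,6,7}->{6,7}
So after constraint 2: D(W)={2,4,5}, size = 3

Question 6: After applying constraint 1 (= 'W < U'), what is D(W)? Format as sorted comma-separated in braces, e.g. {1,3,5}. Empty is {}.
Answer: {2,4,5}

Derivation:
Constraint 1 (W < U) on D(W)={2,4,5,7} D(U)={2,3,4,6,7}: W {2,4,5,7}->{2,4,5}; U {2,3,4,6,7}->{3,4,6,7}
So after constraint 1: D(W) = {2,4,5}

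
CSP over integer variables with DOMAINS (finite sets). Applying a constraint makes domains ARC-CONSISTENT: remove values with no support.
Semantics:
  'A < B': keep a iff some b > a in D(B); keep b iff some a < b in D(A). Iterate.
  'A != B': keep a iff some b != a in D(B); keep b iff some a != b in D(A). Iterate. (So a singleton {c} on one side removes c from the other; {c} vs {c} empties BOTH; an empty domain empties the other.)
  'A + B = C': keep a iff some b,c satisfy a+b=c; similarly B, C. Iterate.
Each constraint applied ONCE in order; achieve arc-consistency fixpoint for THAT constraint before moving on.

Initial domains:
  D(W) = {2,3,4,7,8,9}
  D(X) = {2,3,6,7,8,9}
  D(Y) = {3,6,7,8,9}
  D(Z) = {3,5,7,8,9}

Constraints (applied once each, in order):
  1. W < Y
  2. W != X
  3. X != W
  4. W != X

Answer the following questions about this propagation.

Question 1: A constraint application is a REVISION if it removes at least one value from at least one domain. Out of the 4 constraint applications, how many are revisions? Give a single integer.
Answer: 1

Derivation:
Constraint 1 (W < Y) on D(W)={2,3,4,7,8,9} D(Y)={3,6,7,8,9}: W {2,3,4,7,8,9}->{2,3,4,7,8} => REVISION
Constraint 2 (W != X) on D(W)={2,3,4,7,8} D(X)={2,3,6,7,8,9}: no change => not a revision
Constraint 3 (X != W) on D(X)={2,3,6,7,8,9} D(W)={2,3,4,7,8}: no change => not a revision
Constraint 4 (W != X) on D(W)={2,3,4,7,8} D(X)={2,3,6,7,8,9}: no change => not a revision
Total revisions = 1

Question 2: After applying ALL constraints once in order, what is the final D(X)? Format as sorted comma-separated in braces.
Answer: {2,3,6,7,8,9}

Derivation:
Constraint 1 (W < Y) on D(W)={2,3,4,7,8,9} D(Y)={3,6,7,8,9}: W {2,3,4,7,8,9}->{2,3,4,7,8}
Constraint 2 (W != X) on D(W)={2,3,4,7,8} D(X)={2,3,6,7,8,9}: no change
Constraint 3 (X != W) on D(X)={2,3,6,7,8,9} D(W)={2,3,4,7,8}: no change
Constraint 4 (W != X) on D(W)={2,3,4,7,8} D(X)={2,3,6,7,8,9}: no change
So after all 4 constraints: D(X) = {2,3,6,7,8,9}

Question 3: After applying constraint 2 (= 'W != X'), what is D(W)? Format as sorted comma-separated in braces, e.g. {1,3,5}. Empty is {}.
Constraint 1 (W < Y) on D(W)={2,3,4,7,8,9} D(Y)={3,6,7,8,9}: W {2,3,4,7,8,9}->{2,3,4,7,8}
Constraint 2 (W != X) on D(W)={2,3,4,7,8} D(X)={2,3,6,7,8,9}: no change
So after constraint 2: D(W) = {2,3,4,7,8}

Answer: {2,3,4,7,8}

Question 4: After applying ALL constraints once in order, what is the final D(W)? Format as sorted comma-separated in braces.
Constraint 1 (W < Y) on D(W)={2,3,4,7,8,9} D(Y)={3,6,7,8,9}: W {2,3,4,7,8,9}->{2,3,4,7,8}
Constraint 2 (W != X) on D(W)={2,3,4,7,8} D(X)={2,3,6,7,8,9}: no change
Constraint 3 (X != W) on D(X)={2,3,6,7,8,9} D(W)={2,3,4,7,8}: no change
Constraint 4 (W != X) on D(W)={2,3,4,7,8} D(X)={2,3,6,7,8,9}: no change
So after all 4 constraints: D(W) = {2,3,4,7,8}

Answer: {2,3,4,7,8}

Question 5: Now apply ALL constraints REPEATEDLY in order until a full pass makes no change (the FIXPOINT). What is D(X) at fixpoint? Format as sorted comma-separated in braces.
pass 0 (initial): D(X)={2,3,6,7,8,9}
pass 1: W {2,3,4,7,8,9}->{2,3,4,7,8}
pass 2: no change
Fixpoint after 2 passes: D(X) = {2,3,6,7,8,9}

Answer: {2,3,6,7,8,9}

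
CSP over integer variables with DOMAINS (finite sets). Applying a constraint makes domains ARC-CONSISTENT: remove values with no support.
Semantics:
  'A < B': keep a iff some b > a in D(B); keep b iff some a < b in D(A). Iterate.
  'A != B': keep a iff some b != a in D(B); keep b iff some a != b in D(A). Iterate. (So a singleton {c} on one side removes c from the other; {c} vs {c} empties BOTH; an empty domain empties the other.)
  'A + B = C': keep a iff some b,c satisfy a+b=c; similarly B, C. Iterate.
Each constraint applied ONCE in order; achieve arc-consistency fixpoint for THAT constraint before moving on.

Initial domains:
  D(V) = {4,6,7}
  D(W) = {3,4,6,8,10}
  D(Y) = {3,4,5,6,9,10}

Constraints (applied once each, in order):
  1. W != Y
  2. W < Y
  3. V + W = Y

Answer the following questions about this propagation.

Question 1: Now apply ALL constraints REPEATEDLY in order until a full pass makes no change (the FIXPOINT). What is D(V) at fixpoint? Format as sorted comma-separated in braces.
Answer: {4,6,7}

Derivation:
pass 0 (initial): D(V)={4,6,7}
pass 1: W {3,4,6,8,10}->{3,4,6}; Y {3,4,5,6,9,10}->{9,10}
pass 2: no change
Fixpoint after 2 passes: D(V) = {4,6,7}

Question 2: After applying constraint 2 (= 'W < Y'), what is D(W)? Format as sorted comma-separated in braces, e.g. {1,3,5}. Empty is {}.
Answer: {3,4,6,8}

Derivation:
Constraint 1 (W != Y) on D(W)={3,4,6,8,10} D(Y)={3,4,5,6,9,10}: no change
Constraint 2 (W < Y) on D(W)={3,4,6,8,10} D(Y)={3,4,5,6,9,10}: W {3,4,6,8,10}->{3,4,6,8}; Y {3,4,5,6,9,10}->{4,5,6,9,10}
So after constraint 2: D(W) = {3,4,6,8}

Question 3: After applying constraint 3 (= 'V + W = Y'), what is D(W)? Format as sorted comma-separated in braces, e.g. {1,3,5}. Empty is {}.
Answer: {3,4,6}

Derivation:
Constraint 1 (W != Y) on D(W)={3,4,6,8,10} D(Y)={3,4,5,6,9,10}: no change
Constraint 2 (W < Y) on D(W)={3,4,6,8,10} D(Y)={3,4,5,6,9,10}: W {3,4,6,8,10}->{3,4,6,8}; Y {3,4,5,6,9,10}->{4,5,6,9,10}
Constraint 3 (V + W = Y) on D(V)={4,6,7} D(W)={3,4,6,8} D(Y)={4,5,6,9,10}: W {3,4,6,8}->{3,4,6}; Y {4,5,6,9,10}->{9,10}
So after constraint 3: D(W) = {3,4,6}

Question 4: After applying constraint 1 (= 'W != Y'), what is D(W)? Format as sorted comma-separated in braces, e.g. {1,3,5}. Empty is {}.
Constraint 1 (W != Y) on D(W)={3,4,6,8,10} D(Y)={3,4,5,6,9,10}: no change
So after constraint 1: D(W) = {3,4,6,8,10}

Answer: {3,4,6,8,10}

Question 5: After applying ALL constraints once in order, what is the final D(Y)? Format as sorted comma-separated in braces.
Constraint 1 (W != Y) on D(W)={3,4,6,8,10} D(Y)={3,4,5,6,9,10}: no change
Constraint 2 (W < Y) on D(W)={3,4,6,8,10} D(Y)={3,4,5,6,9,10}: W {3,4,6,8,10}->{3,4,6,8}; Y {3,4,5,6,9,10}->{4,5,6,9,10}
Constraint 3 (V + W = Y) on D(V)={4,6,7} D(W)={3,4,6,8} D(Y)={4,5,6,9,10}: W {3,4,6,8}->{3,4,6}; Y {4,5,6,9,10}->{9,10}
So after all 3 constraints: D(Y) = {9,10}

Answer: {9,10}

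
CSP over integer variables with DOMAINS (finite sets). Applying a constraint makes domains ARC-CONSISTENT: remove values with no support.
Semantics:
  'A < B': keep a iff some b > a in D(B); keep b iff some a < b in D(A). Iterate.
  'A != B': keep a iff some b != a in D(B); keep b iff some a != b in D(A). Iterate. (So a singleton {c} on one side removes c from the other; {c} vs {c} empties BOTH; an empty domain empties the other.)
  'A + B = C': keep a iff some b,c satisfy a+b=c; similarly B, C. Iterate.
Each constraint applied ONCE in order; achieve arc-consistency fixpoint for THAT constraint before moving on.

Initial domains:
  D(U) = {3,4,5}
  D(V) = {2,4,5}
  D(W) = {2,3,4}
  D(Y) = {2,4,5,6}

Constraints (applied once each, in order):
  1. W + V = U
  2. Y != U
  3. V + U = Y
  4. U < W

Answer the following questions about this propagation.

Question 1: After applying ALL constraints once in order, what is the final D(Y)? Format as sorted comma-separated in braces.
Constraint 1 (W + V = U) on D(W)={2,3,4} D(V)={2,4,5} D(U)={3,4,5}: W {2,3,4}->{2,3}; V {2,4,5}->{2}; U {3,4,5}->{4,5}
Constraint 2 (Y != U) on D(Y)={2,4,5,6} D(U)={4,5}: no change
Constraint 3 (V + U = Y) on D(V)={2} D(U)={4,5} D(Y)={2,4,5,6}: U {4,5}->{4}; Y {2,4,5,6}->{6}
Constraint 4 (U < W) on D(U)={4} D(W)={2,3}: U {4}->{}; W {2,3}->{}
So after all 4 constraints: D(Y) = {6}

Answer: {6}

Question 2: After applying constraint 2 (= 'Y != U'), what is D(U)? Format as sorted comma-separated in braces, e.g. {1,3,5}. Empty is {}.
Answer: {4,5}

Derivation:
Constraint 1 (W + V = U) on D(W)={2,3,4} D(V)={2,4,5} D(U)={3,4,5}: W {2,3,4}->{2,3}; V {2,4,5}->{2}; U {3,4,5}->{4,5}
Constraint 2 (Y != U) on D(Y)={2,4,5,6} D(U)={4,5}: no change
So after constraint 2: D(U) = {4,5}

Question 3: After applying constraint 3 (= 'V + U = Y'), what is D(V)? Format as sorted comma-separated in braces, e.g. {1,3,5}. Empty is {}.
Answer: {2}

Derivation:
Constraint 1 (W + V = U) on D(W)={2,3,4} D(V)={2,4,5} D(U)={3,4,5}: W {2,3,4}->{2,3}; V {2,4,5}->{2}; U {3,4,5}->{4,5}
Constraint 2 (Y != U) on D(Y)={2,4,5,6} D(U)={4,5}: no change
Constraint 3 (V + U = Y) on D(V)={2} D(U)={4,5} D(Y)={2,4,5,6}: U {4,5}->{4}; Y {2,4,5,6}->{6}
So after constraint 3: D(V) = {2}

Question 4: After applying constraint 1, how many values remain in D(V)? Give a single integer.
Answer: 1

Derivation:
Constraint 1 (W + V = U) on D(W)={2,3,4} D(V)={2,4,5} D(U)={3,4,5}: W {2,3,4}->{2,3}; V {2,4,5}->{2}; U {3,4,5}->{4,5}
So after constraint 1: D(V)={2}, size = 1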